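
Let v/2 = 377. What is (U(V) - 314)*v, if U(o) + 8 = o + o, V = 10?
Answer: -227708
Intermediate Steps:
v = 754 (v = 2*377 = 754)
U(o) = -8 + 2*o (U(o) = -8 + (o + o) = -8 + 2*o)
(U(V) - 314)*v = ((-8 + 2*10) - 314)*754 = ((-8 + 20) - 314)*754 = (12 - 314)*754 = -302*754 = -227708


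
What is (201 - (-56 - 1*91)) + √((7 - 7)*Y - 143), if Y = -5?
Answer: 348 + I*√143 ≈ 348.0 + 11.958*I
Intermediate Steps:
(201 - (-56 - 1*91)) + √((7 - 7)*Y - 143) = (201 - (-56 - 1*91)) + √((7 - 7)*(-5) - 143) = (201 - (-56 - 91)) + √(0*(-5) - 143) = (201 - 1*(-147)) + √(0 - 143) = (201 + 147) + √(-143) = 348 + I*√143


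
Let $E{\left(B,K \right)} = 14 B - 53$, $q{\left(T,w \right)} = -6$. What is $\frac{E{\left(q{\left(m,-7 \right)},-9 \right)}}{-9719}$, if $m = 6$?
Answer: $\frac{137}{9719} \approx 0.014096$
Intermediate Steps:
$E{\left(B,K \right)} = -53 + 14 B$
$\frac{E{\left(q{\left(m,-7 \right)},-9 \right)}}{-9719} = \frac{-53 + 14 \left(-6\right)}{-9719} = \left(-53 - 84\right) \left(- \frac{1}{9719}\right) = \left(-137\right) \left(- \frac{1}{9719}\right) = \frac{137}{9719}$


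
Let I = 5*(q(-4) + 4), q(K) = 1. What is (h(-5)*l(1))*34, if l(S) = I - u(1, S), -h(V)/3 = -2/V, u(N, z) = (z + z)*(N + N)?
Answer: -4284/5 ≈ -856.80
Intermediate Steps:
u(N, z) = 4*N*z (u(N, z) = (2*z)*(2*N) = 4*N*z)
h(V) = 6/V (h(V) = -(-6)/V = 6/V)
I = 25 (I = 5*(1 + 4) = 5*5 = 25)
l(S) = 25 - 4*S
(h(-5)*l(1))*34 = ((6/(-5))*(25 - 4*1))*34 = ((6*(-⅕))*(25 - 4))*34 = -6/5*21*34 = -126/5*34 = -4284/5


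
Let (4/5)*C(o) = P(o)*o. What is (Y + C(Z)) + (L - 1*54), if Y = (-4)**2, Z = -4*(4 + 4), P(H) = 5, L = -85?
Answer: -323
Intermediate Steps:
Z = -32 (Z = -4*8 = -32)
Y = 16
C(o) = 25*o/4 (C(o) = 5*(5*o)/4 = 25*o/4)
(Y + C(Z)) + (L - 1*54) = (16 + (25/4)*(-32)) + (-85 - 1*54) = (16 - 200) + (-85 - 54) = -184 - 139 = -323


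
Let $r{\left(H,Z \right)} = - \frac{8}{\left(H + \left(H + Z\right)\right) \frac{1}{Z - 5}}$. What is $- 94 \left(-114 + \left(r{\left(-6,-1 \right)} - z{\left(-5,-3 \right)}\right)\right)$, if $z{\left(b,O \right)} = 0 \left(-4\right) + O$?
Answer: $\frac{140154}{13} \approx 10781.0$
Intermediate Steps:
$r{\left(H,Z \right)} = - \frac{8 \left(-5 + Z\right)}{Z + 2 H}$ ($r{\left(H,Z \right)} = - \frac{8}{\left(Z + 2 H\right) \frac{1}{-5 + Z}} = - \frac{8}{\frac{1}{-5 + Z} \left(Z + 2 H\right)} = - 8 \frac{-5 + Z}{Z + 2 H} = - \frac{8 \left(-5 + Z\right)}{Z + 2 H}$)
$z{\left(b,O \right)} = O$ ($z{\left(b,O \right)} = 0 + O = O$)
$- 94 \left(-114 + \left(r{\left(-6,-1 \right)} - z{\left(-5,-3 \right)}\right)\right) = - 94 \left(-114 + \left(\frac{8 \left(5 - -1\right)}{-1 + 2 \left(-6\right)} - -3\right)\right) = - 94 \left(-114 + \left(\frac{8 \left(5 + 1\right)}{-1 - 12} + 3\right)\right) = - 94 \left(-114 + \left(8 \frac{1}{-13} \cdot 6 + 3\right)\right) = - 94 \left(-114 + \left(8 \left(- \frac{1}{13}\right) 6 + 3\right)\right) = - 94 \left(-114 + \left(- \frac{48}{13} + 3\right)\right) = - 94 \left(-114 - \frac{9}{13}\right) = \left(-94\right) \left(- \frac{1491}{13}\right) = \frac{140154}{13}$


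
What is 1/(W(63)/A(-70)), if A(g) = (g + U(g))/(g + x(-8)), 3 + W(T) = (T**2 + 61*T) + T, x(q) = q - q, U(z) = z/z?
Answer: 23/183680 ≈ 0.00012522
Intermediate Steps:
U(z) = 1
x(q) = 0
W(T) = -3 + T**2 + 62*T (W(T) = -3 + ((T**2 + 61*T) + T) = -3 + (T**2 + 62*T) = -3 + T**2 + 62*T)
A(g) = (1 + g)/g (A(g) = (g + 1)/(g + 0) = (1 + g)/g)
1/(W(63)/A(-70)) = 1/((-3 + 63**2 + 62*63)/(((1 - 70)/(-70)))) = 1/((-3 + 3969 + 3906)/((-1/70*(-69)))) = 1/(7872/(69/70)) = 1/(7872*(70/69)) = 1/(183680/23) = 23/183680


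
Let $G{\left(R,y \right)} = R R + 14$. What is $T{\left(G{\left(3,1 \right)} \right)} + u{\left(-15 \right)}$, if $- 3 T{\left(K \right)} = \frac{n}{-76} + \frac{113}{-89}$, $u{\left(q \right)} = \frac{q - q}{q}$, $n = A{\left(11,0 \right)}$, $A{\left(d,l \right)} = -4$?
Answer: $\frac{686}{1691} \approx 0.40568$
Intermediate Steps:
$G{\left(R,y \right)} = 14 + R^{2}$ ($G{\left(R,y \right)} = R^{2} + 14 = 14 + R^{2}$)
$n = -4$
$u{\left(q \right)} = 0$ ($u{\left(q \right)} = \frac{0}{q} = 0$)
$T{\left(K \right)} = \frac{686}{1691}$ ($T{\left(K \right)} = - \frac{- \frac{4}{-76} + \frac{113}{-89}}{3} = - \frac{\left(-4\right) \left(- \frac{1}{76}\right) + 113 \left(- \frac{1}{89}\right)}{3} = - \frac{\frac{1}{19} - \frac{113}{89}}{3} = \left(- \frac{1}{3}\right) \left(- \frac{2058}{1691}\right) = \frac{686}{1691}$)
$T{\left(G{\left(3,1 \right)} \right)} + u{\left(-15 \right)} = \frac{686}{1691} + 0 = \frac{686}{1691}$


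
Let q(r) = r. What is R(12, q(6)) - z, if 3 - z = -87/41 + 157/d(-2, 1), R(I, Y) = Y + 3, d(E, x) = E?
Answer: -6119/82 ≈ -74.622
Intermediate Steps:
R(I, Y) = 3 + Y
z = 6857/82 (z = 3 - (-87/41 + 157/(-2)) = 3 - (-87*1/41 + 157*(-1/2)) = 3 - (-87/41 - 157/2) = 3 - 1*(-6611/82) = 3 + 6611/82 = 6857/82 ≈ 83.622)
R(12, q(6)) - z = (3 + 6) - 1*6857/82 = 9 - 6857/82 = -6119/82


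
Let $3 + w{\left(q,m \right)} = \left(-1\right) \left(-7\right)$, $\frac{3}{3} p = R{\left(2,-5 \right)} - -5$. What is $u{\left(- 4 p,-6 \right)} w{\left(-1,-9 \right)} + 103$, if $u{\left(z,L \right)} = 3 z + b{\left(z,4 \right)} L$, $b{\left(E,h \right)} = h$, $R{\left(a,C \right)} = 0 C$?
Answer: $-233$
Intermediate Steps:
$R{\left(a,C \right)} = 0$
$p = 5$ ($p = 0 - -5 = 0 + 5 = 5$)
$w{\left(q,m \right)} = 4$ ($w{\left(q,m \right)} = -3 - -7 = -3 + 7 = 4$)
$u{\left(z,L \right)} = 3 z + 4 L$
$u{\left(- 4 p,-6 \right)} w{\left(-1,-9 \right)} + 103 = \left(3 \left(\left(-4\right) 5\right) + 4 \left(-6\right)\right) 4 + 103 = \left(3 \left(-20\right) - 24\right) 4 + 103 = \left(-60 - 24\right) 4 + 103 = \left(-84\right) 4 + 103 = -336 + 103 = -233$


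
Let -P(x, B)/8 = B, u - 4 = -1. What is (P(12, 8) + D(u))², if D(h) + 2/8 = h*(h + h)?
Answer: 34225/16 ≈ 2139.1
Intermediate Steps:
u = 3 (u = 4 - 1 = 3)
P(x, B) = -8*B
D(h) = -¼ + 2*h² (D(h) = -¼ + h*(h + h) = -¼ + h*(2*h) = -¼ + 2*h²)
(P(12, 8) + D(u))² = (-8*8 + (-¼ + 2*3²))² = (-64 + (-¼ + 2*9))² = (-64 + (-¼ + 18))² = (-64 + 71/4)² = (-185/4)² = 34225/16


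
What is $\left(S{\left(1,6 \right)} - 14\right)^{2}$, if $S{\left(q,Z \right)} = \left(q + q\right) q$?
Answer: $144$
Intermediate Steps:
$S{\left(q,Z \right)} = 2 q^{2}$ ($S{\left(q,Z \right)} = 2 q q = 2 q^{2}$)
$\left(S{\left(1,6 \right)} - 14\right)^{2} = \left(2 \cdot 1^{2} - 14\right)^{2} = \left(2 \cdot 1 - 14\right)^{2} = \left(2 - 14\right)^{2} = \left(-12\right)^{2} = 144$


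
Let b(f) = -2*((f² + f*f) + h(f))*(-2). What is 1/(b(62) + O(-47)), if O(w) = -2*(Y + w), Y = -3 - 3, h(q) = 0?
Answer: 1/30858 ≈ 3.2407e-5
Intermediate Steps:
Y = -6
O(w) = 12 - 2*w (O(w) = -2*(-6 + w) = 12 - 2*w)
b(f) = 8*f² (b(f) = -2*((f² + f*f) + 0)*(-2) = -2*((f² + f²) + 0)*(-2) = -2*(2*f² + 0)*(-2) = -4*f²*(-2) = 8*f²)
1/(b(62) + O(-47)) = 1/(8*62² + (12 - 2*(-47))) = 1/(8*3844 + (12 + 94)) = 1/(30752 + 106) = 1/30858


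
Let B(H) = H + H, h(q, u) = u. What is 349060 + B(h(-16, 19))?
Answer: 349098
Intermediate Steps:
B(H) = 2*H
349060 + B(h(-16, 19)) = 349060 + 2*19 = 349060 + 38 = 349098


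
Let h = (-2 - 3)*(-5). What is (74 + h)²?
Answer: 9801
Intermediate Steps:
h = 25 (h = -5*(-5) = 25)
(74 + h)² = (74 + 25)² = 99² = 9801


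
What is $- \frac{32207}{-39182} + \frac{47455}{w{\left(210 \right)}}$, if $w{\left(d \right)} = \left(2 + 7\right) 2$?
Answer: $\frac{464990384}{176319} \approx 2637.2$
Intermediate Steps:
$w{\left(d \right)} = 18$ ($w{\left(d \right)} = 9 \cdot 2 = 18$)
$- \frac{32207}{-39182} + \frac{47455}{w{\left(210 \right)}} = - \frac{32207}{-39182} + \frac{47455}{18} = \left(-32207\right) \left(- \frac{1}{39182}\right) + 47455 \cdot \frac{1}{18} = \frac{32207}{39182} + \frac{47455}{18} = \frac{464990384}{176319}$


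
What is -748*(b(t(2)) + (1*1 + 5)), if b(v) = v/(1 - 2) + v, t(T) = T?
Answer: -4488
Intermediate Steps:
b(v) = 0 (b(v) = v/(-1) + v = -v + v = 0)
-748*(b(t(2)) + (1*1 + 5)) = -748*(0 + (1*1 + 5)) = -748*(0 + (1 + 5)) = -748*(0 + 6) = -748*6 = -4488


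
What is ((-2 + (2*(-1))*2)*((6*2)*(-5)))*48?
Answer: 17280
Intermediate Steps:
((-2 + (2*(-1))*2)*((6*2)*(-5)))*48 = ((-2 - 2*2)*(12*(-5)))*48 = ((-2 - 4)*(-60))*48 = -6*(-60)*48 = 360*48 = 17280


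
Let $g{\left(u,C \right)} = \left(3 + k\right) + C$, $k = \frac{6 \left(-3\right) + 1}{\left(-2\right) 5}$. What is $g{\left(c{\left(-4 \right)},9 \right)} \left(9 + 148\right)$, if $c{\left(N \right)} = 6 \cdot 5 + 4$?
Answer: $\frac{21509}{10} \approx 2150.9$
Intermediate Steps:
$c{\left(N \right)} = 34$ ($c{\left(N \right)} = 30 + 4 = 34$)
$k = \frac{17}{10}$ ($k = \frac{-18 + 1}{-10} = \left(-17\right) \left(- \frac{1}{10}\right) = \frac{17}{10} \approx 1.7$)
$g{\left(u,C \right)} = \frac{47}{10} + C$ ($g{\left(u,C \right)} = \left(3 + \frac{17}{10}\right) + C = \frac{47}{10} + C$)
$g{\left(c{\left(-4 \right)},9 \right)} \left(9 + 148\right) = \left(\frac{47}{10} + 9\right) \left(9 + 148\right) = \frac{137}{10} \cdot 157 = \frac{21509}{10}$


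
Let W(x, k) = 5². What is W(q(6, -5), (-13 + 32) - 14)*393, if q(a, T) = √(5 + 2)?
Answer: 9825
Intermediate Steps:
q(a, T) = √7
W(x, k) = 25
W(q(6, -5), (-13 + 32) - 14)*393 = 25*393 = 9825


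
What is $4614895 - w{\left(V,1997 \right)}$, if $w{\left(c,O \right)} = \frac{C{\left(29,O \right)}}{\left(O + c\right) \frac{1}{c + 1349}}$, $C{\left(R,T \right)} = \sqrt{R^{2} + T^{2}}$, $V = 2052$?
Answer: $4614895 - \frac{17005 \sqrt{159554}}{4049} \approx 4.6132 \cdot 10^{6}$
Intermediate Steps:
$w{\left(c,O \right)} = \frac{\sqrt{841 + O^{2}} \left(1349 + c\right)}{O + c}$ ($w{\left(c,O \right)} = \frac{\sqrt{29^{2} + O^{2}}}{\left(O + c\right) \frac{1}{c + 1349}} = \frac{\sqrt{841 + O^{2}}}{\left(O + c\right) \frac{1}{1349 + c}} = \frac{\sqrt{841 + O^{2}}}{\frac{1}{1349 + c} \left(O + c\right)} = \sqrt{841 + O^{2}} \frac{1349 + c}{O + c} = \frac{\sqrt{841 + O^{2}} \left(1349 + c\right)}{O + c}$)
$4614895 - w{\left(V,1997 \right)} = 4614895 - \frac{\sqrt{841 + 1997^{2}} \left(1349 + 2052\right)}{1997 + 2052} = 4614895 - \sqrt{841 + 3988009} \cdot \frac{1}{4049} \cdot 3401 = 4614895 - \sqrt{3988850} \cdot \frac{1}{4049} \cdot 3401 = 4614895 - 5 \sqrt{159554} \cdot \frac{1}{4049} \cdot 3401 = 4614895 - \frac{17005 \sqrt{159554}}{4049}$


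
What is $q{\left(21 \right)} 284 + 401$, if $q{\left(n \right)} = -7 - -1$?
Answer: $-1303$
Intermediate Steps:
$q{\left(n \right)} = -6$ ($q{\left(n \right)} = -7 + 1 = -6$)
$q{\left(21 \right)} 284 + 401 = \left(-6\right) 284 + 401 = -1704 + 401 = -1303$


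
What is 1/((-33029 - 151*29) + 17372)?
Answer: -1/20036 ≈ -4.9910e-5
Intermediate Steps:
1/((-33029 - 151*29) + 17372) = 1/((-33029 - 4379) + 17372) = 1/(-37408 + 17372) = 1/(-20036) = -1/20036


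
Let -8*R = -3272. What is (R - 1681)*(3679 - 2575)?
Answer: -1404288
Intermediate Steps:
R = 409 (R = -⅛*(-3272) = 409)
(R - 1681)*(3679 - 2575) = (409 - 1681)*(3679 - 2575) = -1272*1104 = -1404288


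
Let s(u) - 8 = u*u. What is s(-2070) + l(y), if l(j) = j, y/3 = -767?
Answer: 4282607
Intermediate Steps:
y = -2301 (y = 3*(-767) = -2301)
s(u) = 8 + u² (s(u) = 8 + u*u = 8 + u²)
s(-2070) + l(y) = (8 + (-2070)²) - 2301 = (8 + 4284900) - 2301 = 4284908 - 2301 = 4282607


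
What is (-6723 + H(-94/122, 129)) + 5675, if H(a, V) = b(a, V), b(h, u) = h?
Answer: -63975/61 ≈ -1048.8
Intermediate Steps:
H(a, V) = a
(-6723 + H(-94/122, 129)) + 5675 = (-6723 - 94/122) + 5675 = (-6723 - 94*1/122) + 5675 = (-6723 - 47/61) + 5675 = -410150/61 + 5675 = -63975/61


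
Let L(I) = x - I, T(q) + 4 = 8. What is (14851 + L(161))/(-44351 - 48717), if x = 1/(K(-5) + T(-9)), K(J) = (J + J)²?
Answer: -1527761/9679072 ≈ -0.15784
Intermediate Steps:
K(J) = 4*J² (K(J) = (2*J)² = 4*J²)
T(q) = 4 (T(q) = -4 + 8 = 4)
x = 1/104 (x = 1/(4*(-5)² + 4) = 1/(4*25 + 4) = 1/(100 + 4) = 1/104 ≈ 0.0096154)
L(I) = 1/104 - I
(14851 + L(161))/(-44351 - 48717) = (14851 + (1/104 - 1*161))/(-44351 - 48717) = (14851 + (1/104 - 161))/(-93068) = (14851 - 16743/104)*(-1/93068) = (1527761/104)*(-1/93068) = -1527761/9679072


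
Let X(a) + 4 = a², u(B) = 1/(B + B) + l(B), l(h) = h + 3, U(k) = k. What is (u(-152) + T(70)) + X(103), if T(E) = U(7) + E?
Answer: 3202031/304 ≈ 10533.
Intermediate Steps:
l(h) = 3 + h
u(B) = 3 + B + 1/(2*B) (u(B) = 1/(B + B) + (3 + B) = 1/(2*B) + (3 + B) = 3 + B + 1/(2*B))
T(E) = 7 + E
X(a) = -4 + a²
(u(-152) + T(70)) + X(103) = ((3 - 152 + (½)/(-152)) + (7 + 70)) + (-4 + 103²) = ((3 - 152 + (½)*(-1/152)) + 77) + (-4 + 10609) = ((3 - 152 - 1/304) + 77) + 10605 = (-45297/304 + 77) + 10605 = -21889/304 + 10605 = 3202031/304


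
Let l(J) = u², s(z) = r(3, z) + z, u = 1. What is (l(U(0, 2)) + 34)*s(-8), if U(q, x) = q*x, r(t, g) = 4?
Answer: -140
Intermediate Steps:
s(z) = 4 + z
l(J) = 1 (l(J) = 1² = 1)
(l(U(0, 2)) + 34)*s(-8) = (1 + 34)*(4 - 8) = 35*(-4) = -140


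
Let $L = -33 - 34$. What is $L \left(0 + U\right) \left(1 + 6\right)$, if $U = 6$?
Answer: $-2814$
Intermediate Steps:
$L = -67$ ($L = -33 - 34 = -67$)
$L \left(0 + U\right) \left(1 + 6\right) = - 67 \left(0 + 6\right) \left(1 + 6\right) = - 67 \cdot 6 \cdot 7 = \left(-67\right) 42 = -2814$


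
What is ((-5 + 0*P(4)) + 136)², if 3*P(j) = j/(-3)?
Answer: 17161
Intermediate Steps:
P(j) = -j/9 (P(j) = (j/(-3))/3 = (j*(-⅓))/3 = (-j/3)/3 = -j/9)
((-5 + 0*P(4)) + 136)² = ((-5 + 0*(-⅑*4)) + 136)² = ((-5 + 0*(-4/9)) + 136)² = ((-5 + 0) + 136)² = (-5 + 136)² = 131² = 17161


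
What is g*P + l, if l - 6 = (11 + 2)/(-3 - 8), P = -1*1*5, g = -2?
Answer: 163/11 ≈ 14.818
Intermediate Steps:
P = -5 (P = -1*5 = -5)
l = 53/11 (l = 6 + (11 + 2)/(-3 - 8) = 6 + 13/(-11) = 6 + 13*(-1/11) = 6 - 13/11 = 53/11 ≈ 4.8182)
g*P + l = -2*(-5) + 53/11 = 10 + 53/11 = 163/11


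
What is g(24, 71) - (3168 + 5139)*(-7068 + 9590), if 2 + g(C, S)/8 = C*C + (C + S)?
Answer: -20944902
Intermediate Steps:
g(C, S) = -16 + 8*C + 8*S + 8*C² (g(C, S) = -16 + 8*(C*C + (C + S)) = -16 + 8*(C² + (C + S)) = -16 + 8*(C + S + C²) = -16 + (8*C + 8*S + 8*C²) = -16 + 8*C + 8*S + 8*C²)
g(24, 71) - (3168 + 5139)*(-7068 + 9590) = (-16 + 8*24 + 8*71 + 8*24²) - (3168 + 5139)*(-7068 + 9590) = (-16 + 192 + 568 + 8*576) - 8307*2522 = (-16 + 192 + 568 + 4608) - 1*20950254 = 5352 - 20950254 = -20944902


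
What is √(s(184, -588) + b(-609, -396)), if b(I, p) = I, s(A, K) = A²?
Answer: √33247 ≈ 182.34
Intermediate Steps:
√(s(184, -588) + b(-609, -396)) = √(184² - 609) = √(33856 - 609) = √33247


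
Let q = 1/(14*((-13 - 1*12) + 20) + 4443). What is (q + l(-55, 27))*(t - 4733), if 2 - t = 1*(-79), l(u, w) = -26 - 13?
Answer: 793379992/4373 ≈ 1.8143e+5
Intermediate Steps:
l(u, w) = -39
t = 81 (t = 2 - (-79) = 2 - 1*(-79) = 2 + 79 = 81)
q = 1/4373 (q = 1/(14*((-13 - 12) + 20) + 4443) = 1/(14*(-25 + 20) + 4443) = 1/(14*(-5) + 4443) = 1/(-70 + 4443) = 1/4373 ≈ 0.00022868)
(q + l(-55, 27))*(t - 4733) = (1/4373 - 39)*(81 - 4733) = -170546/4373*(-4652) = 793379992/4373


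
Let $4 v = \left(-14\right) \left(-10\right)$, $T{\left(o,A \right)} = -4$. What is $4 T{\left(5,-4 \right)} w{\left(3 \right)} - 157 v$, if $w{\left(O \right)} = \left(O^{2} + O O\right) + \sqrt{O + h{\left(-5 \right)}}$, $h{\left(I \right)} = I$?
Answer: $-5783 - 16 i \sqrt{2} \approx -5783.0 - 22.627 i$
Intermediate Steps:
$v = 35$ ($v = \frac{\left(-14\right) \left(-10\right)}{4} = \frac{1}{4} \cdot 140 = 35$)
$w{\left(O \right)} = \sqrt{-5 + O} + 2 O^{2}$ ($w{\left(O \right)} = \left(O^{2} + O O\right) + \sqrt{O - 5} = \left(O^{2} + O^{2}\right) + \sqrt{-5 + O} = 2 O^{2} + \sqrt{-5 + O} = \sqrt{-5 + O} + 2 O^{2}$)
$4 T{\left(5,-4 \right)} w{\left(3 \right)} - 157 v = 4 \left(-4\right) \left(\sqrt{-5 + 3} + 2 \cdot 3^{2}\right) - 5495 = - 16 \left(\sqrt{-2} + 2 \cdot 9\right) - 5495 = - 16 \left(i \sqrt{2} + 18\right) - 5495 = - 16 \left(18 + i \sqrt{2}\right) - 5495 = \left(-288 - 16 i \sqrt{2}\right) - 5495 = -5783 - 16 i \sqrt{2}$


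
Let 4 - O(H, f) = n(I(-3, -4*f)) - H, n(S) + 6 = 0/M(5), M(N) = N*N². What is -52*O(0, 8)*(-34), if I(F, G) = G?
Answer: 17680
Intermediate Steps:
M(N) = N³
n(S) = -6 (n(S) = -6 + 0/(5³) = -6 + 0/125 = -6 + 0*(1/125) = -6 + 0 = -6)
O(H, f) = 10 + H (O(H, f) = 4 - (-6 - H) = 4 + (6 + H) = 10 + H)
-52*O(0, 8)*(-34) = -52*(10 + 0)*(-34) = -52*10*(-34) = -520*(-34) = 17680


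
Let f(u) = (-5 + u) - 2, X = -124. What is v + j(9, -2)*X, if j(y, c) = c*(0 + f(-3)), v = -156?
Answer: -2636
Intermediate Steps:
f(u) = -7 + u
j(y, c) = -10*c (j(y, c) = c*(0 + (-7 - 3)) = c*(0 - 10) = c*(-10) = -10*c)
v + j(9, -2)*X = -156 - 10*(-2)*(-124) = -156 + 20*(-124) = -156 - 2480 = -2636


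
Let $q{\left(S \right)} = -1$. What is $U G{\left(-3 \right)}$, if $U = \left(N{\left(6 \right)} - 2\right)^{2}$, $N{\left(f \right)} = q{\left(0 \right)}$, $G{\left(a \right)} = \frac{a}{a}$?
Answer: $9$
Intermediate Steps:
$G{\left(a \right)} = 1$
$N{\left(f \right)} = -1$
$U = 9$ ($U = \left(-1 - 2\right)^{2} = \left(-3\right)^{2} = 9$)
$U G{\left(-3 \right)} = 9 \cdot 1 = 9$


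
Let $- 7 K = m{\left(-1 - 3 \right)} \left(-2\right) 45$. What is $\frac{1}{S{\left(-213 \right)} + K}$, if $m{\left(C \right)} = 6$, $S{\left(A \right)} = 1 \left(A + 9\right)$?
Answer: $- \frac{7}{888} \approx -0.0078829$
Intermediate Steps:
$S{\left(A \right)} = 9 + A$ ($S{\left(A \right)} = 1 \left(9 + A\right) = 9 + A$)
$K = \frac{540}{7}$ ($K = - \frac{6 \left(-2\right) 45}{7} = - \frac{\left(-12\right) 45}{7} = \left(- \frac{1}{7}\right) \left(-540\right) = \frac{540}{7} \approx 77.143$)
$\frac{1}{S{\left(-213 \right)} + K} = \frac{1}{\left(9 - 213\right) + \frac{540}{7}} = \frac{1}{-204 + \frac{540}{7}} = \frac{1}{- \frac{888}{7}} = - \frac{7}{888}$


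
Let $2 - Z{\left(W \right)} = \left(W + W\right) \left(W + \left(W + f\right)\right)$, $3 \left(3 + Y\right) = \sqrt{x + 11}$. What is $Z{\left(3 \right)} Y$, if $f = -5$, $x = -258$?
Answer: $12 - \frac{4 i \sqrt{247}}{3} \approx 12.0 - 20.955 i$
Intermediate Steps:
$Y = -3 + \frac{i \sqrt{247}}{3}$ ($Y = -3 + \frac{\sqrt{-258 + 11}}{3} = -3 + \frac{\sqrt{-247}}{3} = -3 + \frac{i \sqrt{247}}{3} \approx -3.0 + 5.2387 i$)
$Z{\left(W \right)} = 2 - 2 W \left(-5 + 2 W\right)$ ($Z{\left(W \right)} = 2 - \left(W + W\right) \left(W + \left(W - 5\right)\right) = 2 - 2 W \left(W + \left(-5 + W\right)\right) = 2 - 2 W \left(-5 + 2 W\right)$)
$Z{\left(3 \right)} Y = \left(2 - 4 \cdot 3^{2} + 10 \cdot 3\right) \left(-3 + \frac{i \sqrt{247}}{3}\right) = \left(2 - 36 + 30\right) \left(-3 + \frac{i \sqrt{247}}{3}\right) = - 4 \left(-3 + \frac{i \sqrt{247}}{3}\right) = 12 - \frac{4 i \sqrt{247}}{3}$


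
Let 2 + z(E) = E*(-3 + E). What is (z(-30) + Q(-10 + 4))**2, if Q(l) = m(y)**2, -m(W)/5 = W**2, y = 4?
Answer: 54582544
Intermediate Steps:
z(E) = -2 + E*(-3 + E)
m(W) = -5*W**2
Q(l) = 6400 (Q(l) = (-5*4**2)**2 = (-5*16)**2 = (-80)**2 = 6400)
(z(-30) + Q(-10 + 4))**2 = ((-2 + (-30)**2 - 3*(-30)) + 6400)**2 = ((-2 + 900 + 90) + 6400)**2 = (988 + 6400)**2 = 7388**2 = 54582544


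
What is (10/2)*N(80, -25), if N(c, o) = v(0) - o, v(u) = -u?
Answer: 125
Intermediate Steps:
N(c, o) = -o (N(c, o) = -1*0 - o = 0 - o = -o)
(10/2)*N(80, -25) = (10/2)*(-1*(-25)) = (10*(1/2))*25 = 5*25 = 125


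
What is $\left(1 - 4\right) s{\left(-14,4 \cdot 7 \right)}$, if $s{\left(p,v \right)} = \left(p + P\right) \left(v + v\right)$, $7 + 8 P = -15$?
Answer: $2814$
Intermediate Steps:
$P = - \frac{11}{4}$ ($P = - \frac{7}{8} + \frac{1}{8} \left(-15\right) = - \frac{7}{8} - \frac{15}{8} = - \frac{11}{4} \approx -2.75$)
$s{\left(p,v \right)} = 2 v \left(- \frac{11}{4} + p\right)$ ($s{\left(p,v \right)} = \left(p - \frac{11}{4}\right) \left(v + v\right) = \left(- \frac{11}{4} + p\right) 2 v = 2 v \left(- \frac{11}{4} + p\right)$)
$\left(1 - 4\right) s{\left(-14,4 \cdot 7 \right)} = \left(1 - 4\right) \frac{4 \cdot 7 \left(-11 + 4 \left(-14\right)\right)}{2} = \left(1 - 4\right) \frac{1}{2} \cdot 28 \left(-11 - 56\right) = - 3 \cdot \frac{1}{2} \cdot 28 \left(-67\right) = \left(-3\right) \left(-938\right) = 2814$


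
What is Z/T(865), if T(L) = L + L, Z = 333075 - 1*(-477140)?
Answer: 162043/346 ≈ 468.33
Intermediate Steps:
Z = 810215 (Z = 333075 + 477140 = 810215)
T(L) = 2*L
Z/T(865) = 810215/((2*865)) = 810215/1730 = 810215*(1/1730) = 162043/346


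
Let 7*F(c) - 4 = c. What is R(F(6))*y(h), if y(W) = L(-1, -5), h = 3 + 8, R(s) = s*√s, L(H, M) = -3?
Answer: -30*√70/49 ≈ -5.1224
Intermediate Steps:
F(c) = 4/7 + c/7
R(s) = s^(3/2)
h = 11
y(W) = -3
R(F(6))*y(h) = (4/7 + (⅐)*6)^(3/2)*(-3) = (4/7 + 6/7)^(3/2)*(-3) = (10/7)^(3/2)*(-3) = (10*√70/49)*(-3) = -30*√70/49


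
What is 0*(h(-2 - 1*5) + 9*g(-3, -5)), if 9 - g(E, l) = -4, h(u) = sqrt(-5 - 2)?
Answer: 0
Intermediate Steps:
h(u) = I*sqrt(7) (h(u) = sqrt(-7) = I*sqrt(7))
g(E, l) = 13 (g(E, l) = 9 - 1*(-4) = 9 + 4 = 13)
0*(h(-2 - 1*5) + 9*g(-3, -5)) = 0*(I*sqrt(7) + 9*13) = 0*(I*sqrt(7) + 117) = 0*(117 + I*sqrt(7)) = 0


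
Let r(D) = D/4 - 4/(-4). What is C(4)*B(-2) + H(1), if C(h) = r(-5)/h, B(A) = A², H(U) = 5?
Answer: 19/4 ≈ 4.7500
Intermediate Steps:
r(D) = 1 + D/4 (r(D) = D*(¼) - 4*(-¼) = D/4 + 1 = 1 + D/4)
C(h) = -1/(4*h) (C(h) = (1 + (¼)*(-5))/h = (1 - 5/4)/h = -1/(4*h))
C(4)*B(-2) + H(1) = -¼/4*(-2)² + 5 = -¼*¼*4 + 5 = -1/16*4 + 5 = -¼ + 5 = 19/4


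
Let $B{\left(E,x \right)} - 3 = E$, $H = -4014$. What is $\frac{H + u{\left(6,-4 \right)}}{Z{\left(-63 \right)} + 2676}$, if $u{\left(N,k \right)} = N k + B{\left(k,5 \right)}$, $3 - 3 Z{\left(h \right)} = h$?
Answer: $- \frac{4039}{2698} \approx -1.497$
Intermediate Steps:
$Z{\left(h \right)} = 1 - \frac{h}{3}$
$B{\left(E,x \right)} = 3 + E$
$u{\left(N,k \right)} = 3 + k + N k$ ($u{\left(N,k \right)} = N k + \left(3 + k\right) = 3 + k + N k$)
$\frac{H + u{\left(6,-4 \right)}}{Z{\left(-63 \right)} + 2676} = \frac{-4014 + \left(3 - 4 + 6 \left(-4\right)\right)}{\left(1 - -21\right) + 2676} = \frac{-4014 - 25}{\left(1 + 21\right) + 2676} = \frac{-4014 - 25}{22 + 2676} = - \frac{4039}{2698}$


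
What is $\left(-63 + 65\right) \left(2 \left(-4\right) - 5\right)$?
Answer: $-26$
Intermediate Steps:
$\left(-63 + 65\right) \left(2 \left(-4\right) - 5\right) = 2 \left(-8 - 5\right) = 2 \left(-13\right) = -26$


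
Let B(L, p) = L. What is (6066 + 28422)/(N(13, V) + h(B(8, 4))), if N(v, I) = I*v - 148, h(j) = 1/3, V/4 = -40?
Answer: -103464/6683 ≈ -15.482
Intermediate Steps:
V = -160 (V = 4*(-40) = -160)
h(j) = 1/3
N(v, I) = -148 + I*v
(6066 + 28422)/(N(13, V) + h(B(8, 4))) = (6066 + 28422)/((-148 - 160*13) + 1/3) = 34488/((-148 - 2080) + 1/3) = 34488/(-2228 + 1/3) = 34488/(-6683/3) = 34488*(-3/6683) = -103464/6683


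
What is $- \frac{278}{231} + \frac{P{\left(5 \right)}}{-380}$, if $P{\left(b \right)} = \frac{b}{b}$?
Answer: $- \frac{105871}{87780} \approx -1.2061$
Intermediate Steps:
$P{\left(b \right)} = 1$
$- \frac{278}{231} + \frac{P{\left(5 \right)}}{-380} = - \frac{278}{231} + 1 \frac{1}{-380} = \left(-278\right) \frac{1}{231} + 1 \left(- \frac{1}{380}\right) = - \frac{278}{231} - \frac{1}{380} = - \frac{105871}{87780}$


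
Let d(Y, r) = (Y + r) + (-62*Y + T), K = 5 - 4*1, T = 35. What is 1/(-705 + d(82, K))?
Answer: -1/5671 ≈ -0.00017634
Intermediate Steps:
K = 1 (K = 5 - 4 = 1)
d(Y, r) = 35 + r - 61*Y (d(Y, r) = (Y + r) + (-62*Y + 35) = (Y + r) + (35 - 62*Y) = 35 + r - 61*Y)
1/(-705 + d(82, K)) = 1/(-705 + (35 + 1 - 61*82)) = 1/(-705 + (35 + 1 - 5002)) = 1/(-705 - 4966) = 1/(-5671) = -1/5671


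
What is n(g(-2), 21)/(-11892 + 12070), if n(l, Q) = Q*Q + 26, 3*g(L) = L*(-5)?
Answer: 467/178 ≈ 2.6236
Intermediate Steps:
g(L) = -5*L/3 (g(L) = (L*(-5))/3 = (-5*L)/3 = -5*L/3)
n(l, Q) = 26 + Q² (n(l, Q) = Q² + 26 = 26 + Q²)
n(g(-2), 21)/(-11892 + 12070) = (26 + 21²)/(-11892 + 12070) = (26 + 441)/178 = 467*(1/178) = 467/178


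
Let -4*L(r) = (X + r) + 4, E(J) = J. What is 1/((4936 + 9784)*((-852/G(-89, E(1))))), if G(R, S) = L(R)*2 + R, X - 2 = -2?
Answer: 31/8360960 ≈ 3.7077e-6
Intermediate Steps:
X = 0 (X = 2 - 2 = 0)
L(r) = -1 - r/4 (L(r) = -((0 + r) + 4)/4 = -(r + 4)/4 = -(4 + r)/4 = -1 - r/4)
G(R, S) = -2 + R/2 (G(R, S) = (-1 - R/4)*2 + R = (-2 - R/2) + R = -2 + R/2)
1/((4936 + 9784)*((-852/G(-89, E(1))))) = 1/((4936 + 9784)*((-852/(-2 + (½)*(-89))))) = 1/(14720*((-852/(-2 - 89/2)))) = 1/(14720*((-852/(-93/2)))) = 1/(14720*((-852*(-2/93)))) = 1/(14720*(568/31)) = (1/14720)*(31/568) = 31/8360960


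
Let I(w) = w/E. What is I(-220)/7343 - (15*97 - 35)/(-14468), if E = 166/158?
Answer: 153498035/2204449373 ≈ 0.069631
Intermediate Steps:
E = 83/79 (E = 166*(1/158) = 83/79 ≈ 1.0506)
I(w) = 79*w/83 (I(w) = w/(83/79) = w*(79/83) = 79*w/83)
I(-220)/7343 - (15*97 - 35)/(-14468) = ((79/83)*(-220))/7343 - (15*97 - 35)/(-14468) = -17380/83*1/7343 - (1455 - 35)*(-1/14468) = -17380/609469 - 1*1420*(-1/14468) = -17380/609469 - 1420*(-1/14468) = -17380/609469 + 355/3617 = 153498035/2204449373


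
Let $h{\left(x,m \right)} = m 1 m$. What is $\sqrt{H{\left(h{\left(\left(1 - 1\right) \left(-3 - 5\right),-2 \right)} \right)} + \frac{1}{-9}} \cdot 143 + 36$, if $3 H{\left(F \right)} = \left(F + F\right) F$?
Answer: $36 + \frac{143 \sqrt{95}}{3} \approx 500.6$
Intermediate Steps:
$h{\left(x,m \right)} = m^{2}$ ($h{\left(x,m \right)} = m m = m^{2}$)
$H{\left(F \right)} = \frac{2 F^{2}}{3}$ ($H{\left(F \right)} = \frac{\left(F + F\right) F}{3} = \frac{2 F F}{3} = \frac{2 F^{2}}{3}$)
$\sqrt{H{\left(h{\left(\left(1 - 1\right) \left(-3 - 5\right),-2 \right)} \right)} + \frac{1}{-9}} \cdot 143 + 36 = \sqrt{\frac{2 \left(\left(-2\right)^{2}\right)^{2}}{3} + \frac{1}{-9}} \cdot 143 + 36 = \sqrt{\frac{2 \cdot 4^{2}}{3} - \frac{1}{9}} \cdot 143 + 36 = \sqrt{\frac{2}{3} \cdot 16 - \frac{1}{9}} \cdot 143 + 36 = \sqrt{\frac{32}{3} - \frac{1}{9}} \cdot 143 + 36 = \sqrt{\frac{95}{9}} \cdot 143 + 36 = \frac{\sqrt{95}}{3} \cdot 143 + 36 = \frac{143 \sqrt{95}}{3} + 36 = 36 + \frac{143 \sqrt{95}}{3}$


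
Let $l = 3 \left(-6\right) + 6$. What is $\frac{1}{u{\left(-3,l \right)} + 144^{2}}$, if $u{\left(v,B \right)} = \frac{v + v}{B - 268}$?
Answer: $\frac{140}{2903043} \approx 4.8225 \cdot 10^{-5}$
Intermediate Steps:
$l = -12$ ($l = -18 + 6 = -12$)
$u{\left(v,B \right)} = \frac{2 v}{-268 + B}$
$\frac{1}{u{\left(-3,l \right)} + 144^{2}} = \frac{1}{2 \left(-3\right) \frac{1}{-268 - 12} + 144^{2}} = \frac{1}{2 \left(-3\right) \frac{1}{-280} + 20736} = \frac{1}{2 \left(-3\right) \left(- \frac{1}{280}\right) + 20736} = \frac{1}{\frac{3}{140} + 20736} = \frac{1}{\frac{2903043}{140}} = \frac{140}{2903043}$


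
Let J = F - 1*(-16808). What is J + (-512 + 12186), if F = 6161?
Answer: 34643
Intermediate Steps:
J = 22969 (J = 6161 - 1*(-16808) = 6161 + 16808 = 22969)
J + (-512 + 12186) = 22969 + (-512 + 12186) = 22969 + 11674 = 34643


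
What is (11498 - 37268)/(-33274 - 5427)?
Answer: 25770/38701 ≈ 0.66587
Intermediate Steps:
(11498 - 37268)/(-33274 - 5427) = -25770/(-38701) = -25770*(-1/38701) = 25770/38701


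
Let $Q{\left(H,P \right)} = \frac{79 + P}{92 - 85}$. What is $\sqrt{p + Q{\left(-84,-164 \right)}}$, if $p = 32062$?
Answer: $\frac{\sqrt{1570443}}{7} \approx 179.02$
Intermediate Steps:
$Q{\left(H,P \right)} = \frac{79}{7} + \frac{P}{7}$ ($Q{\left(H,P \right)} = \frac{79 + P}{7} = \left(79 + P\right) \frac{1}{7} = \frac{79}{7} + \frac{P}{7}$)
$\sqrt{p + Q{\left(-84,-164 \right)}} = \sqrt{32062 + \left(\frac{79}{7} + \frac{1}{7} \left(-164\right)\right)} = \sqrt{32062 + \left(\frac{79}{7} - \frac{164}{7}\right)} = \sqrt{32062 - \frac{85}{7}} = \sqrt{\frac{224349}{7}} = \frac{\sqrt{1570443}}{7}$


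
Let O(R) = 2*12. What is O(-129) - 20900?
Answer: -20876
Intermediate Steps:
O(R) = 24
O(-129) - 20900 = 24 - 20900 = -20876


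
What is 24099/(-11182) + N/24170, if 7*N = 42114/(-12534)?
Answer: -2129394669887/988035677405 ≈ -2.1552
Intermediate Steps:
N = -7019/14623 (N = (42114/(-12534))/7 = (42114*(-1/12534))/7 = (⅐)*(-7019/2089) = -7019/14623 ≈ -0.48000)
24099/(-11182) + N/24170 = 24099/(-11182) - 7019/14623/24170 = 24099*(-1/11182) - 7019/14623*1/24170 = -24099/11182 - 7019/353437910 = -2129394669887/988035677405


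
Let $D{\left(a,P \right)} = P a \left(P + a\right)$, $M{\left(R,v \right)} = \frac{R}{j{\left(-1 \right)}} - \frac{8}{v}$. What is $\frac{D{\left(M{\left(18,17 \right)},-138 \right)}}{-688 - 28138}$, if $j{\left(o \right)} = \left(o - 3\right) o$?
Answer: $- \frac{43058415}{16661428} \approx -2.5843$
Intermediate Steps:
$j{\left(o \right)} = o \left(-3 + o\right)$ ($j{\left(o \right)} = \left(-3 + o\right) o = o \left(-3 + o\right)$)
$M{\left(R,v \right)} = - \frac{8}{v} + \frac{R}{4}$ ($M{\left(R,v \right)} = \frac{R}{\left(-1\right) \left(-3 - 1\right)} - \frac{8}{v} = \frac{R}{\left(-1\right) \left(-4\right)} - \frac{8}{v} = \frac{R}{4} - \frac{8}{v} = - \frac{8}{v} + \frac{R}{4}$)
$D{\left(a,P \right)} = P a \left(P + a\right)$
$\frac{D{\left(M{\left(18,17 \right)},-138 \right)}}{-688 - 28138} = \frac{\left(-138\right) \left(- \frac{8}{17} + \frac{1}{4} \cdot 18\right) \left(-138 + \left(- \frac{8}{17} + \frac{1}{4} \cdot 18\right)\right)}{-688 - 28138} = \frac{\left(-138\right) \left(\left(-8\right) \frac{1}{17} + \frac{9}{2}\right) \left(-138 + \left(\left(-8\right) \frac{1}{17} + \frac{9}{2}\right)\right)}{-688 - 28138} = \frac{\left(-138\right) \left(- \frac{8}{17} + \frac{9}{2}\right) \left(-138 + \left(- \frac{8}{17} + \frac{9}{2}\right)\right)}{-28826} = \left(-138\right) \frac{137}{34} \left(-138 + \frac{137}{34}\right) \left(- \frac{1}{28826}\right) = \left(-138\right) \frac{137}{34} \left(- \frac{4555}{34}\right) \left(- \frac{1}{28826}\right) = \frac{43058415}{578} \left(- \frac{1}{28826}\right) = - \frac{43058415}{16661428}$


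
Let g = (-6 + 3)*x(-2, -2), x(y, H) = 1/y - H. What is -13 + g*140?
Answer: -643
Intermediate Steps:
g = -9/2 (g = (-6 + 3)*(1/(-2) - 1*(-2)) = -3*(-½ + 2) = -3*3/2 = -9/2 ≈ -4.5000)
-13 + g*140 = -13 - 9/2*140 = -13 - 630 = -643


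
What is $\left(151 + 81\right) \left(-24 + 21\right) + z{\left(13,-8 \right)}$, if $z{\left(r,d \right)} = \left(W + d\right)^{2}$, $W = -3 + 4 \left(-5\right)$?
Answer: $265$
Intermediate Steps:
$W = -23$ ($W = -3 - 20 = -23$)
$z{\left(r,d \right)} = \left(-23 + d\right)^{2}$
$\left(151 + 81\right) \left(-24 + 21\right) + z{\left(13,-8 \right)} = \left(151 + 81\right) \left(-24 + 21\right) + \left(-23 - 8\right)^{2} = 232 \left(-3\right) + \left(-31\right)^{2} = -696 + 961 = 265$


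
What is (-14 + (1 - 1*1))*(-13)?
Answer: 182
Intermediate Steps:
(-14 + (1 - 1*1))*(-13) = (-14 + (1 - 1))*(-13) = (-14 + 0)*(-13) = -14*(-13) = 182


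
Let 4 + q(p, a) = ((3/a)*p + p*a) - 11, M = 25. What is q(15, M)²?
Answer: 3272481/25 ≈ 1.3090e+5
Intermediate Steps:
q(p, a) = -15 + a*p + 3*p/a (q(p, a) = -4 + (((3/a)*p + p*a) - 11) = -4 + ((3*p/a + a*p) - 11) = -4 + ((a*p + 3*p/a) - 11) = -4 + (-11 + a*p + 3*p/a) = -15 + a*p + 3*p/a)
q(15, M)² = (-15 + 25*15 + 3*15/25)² = (-15 + 375 + 3*15*(1/25))² = (-15 + 375 + 9/5)² = (1809/5)² = 3272481/25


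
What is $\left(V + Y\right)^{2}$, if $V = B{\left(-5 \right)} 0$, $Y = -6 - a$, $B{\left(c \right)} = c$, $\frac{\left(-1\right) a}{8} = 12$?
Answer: $8100$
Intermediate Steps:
$a = -96$ ($a = \left(-8\right) 12 = -96$)
$Y = 90$ ($Y = -6 - -96 = -6 + 96 = 90$)
$V = 0$ ($V = \left(-5\right) 0 = 0$)
$\left(V + Y\right)^{2} = \left(0 + 90\right)^{2} = 90^{2} = 8100$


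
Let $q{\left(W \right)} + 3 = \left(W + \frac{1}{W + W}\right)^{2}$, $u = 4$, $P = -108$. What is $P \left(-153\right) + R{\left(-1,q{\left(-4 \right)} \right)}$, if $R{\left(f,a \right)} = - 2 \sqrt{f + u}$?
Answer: $16524 - 2 \sqrt{3} \approx 16521.0$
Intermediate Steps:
$q{\left(W \right)} = -3 + \left(W + \frac{1}{2 W}\right)^{2}$ ($q{\left(W \right)} = -3 + \left(W + \frac{1}{W + W}\right)^{2} = -3 + \left(W + \frac{1}{2 W}\right)^{2}$)
$R{\left(f,a \right)} = - 2 \sqrt{4 + f}$ ($R{\left(f,a \right)} = - 2 \sqrt{f + 4} = - 2 \sqrt{4 + f}$)
$P \left(-153\right) + R{\left(-1,q{\left(-4 \right)} \right)} = \left(-108\right) \left(-153\right) - 2 \sqrt{4 - 1} = 16524 - 2 \sqrt{3}$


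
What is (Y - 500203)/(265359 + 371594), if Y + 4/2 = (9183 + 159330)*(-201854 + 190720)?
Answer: -1876723947/636953 ≈ -2946.4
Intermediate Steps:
Y = -1876223744 (Y = -2 + (9183 + 159330)*(-201854 + 190720) = -2 + 168513*(-11134) = -2 - 1876223742 = -1876223744)
(Y - 500203)/(265359 + 371594) = (-1876223744 - 500203)/(265359 + 371594) = -1876723947/636953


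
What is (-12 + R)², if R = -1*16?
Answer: 784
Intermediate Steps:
R = -16
(-12 + R)² = (-12 - 16)² = (-28)² = 784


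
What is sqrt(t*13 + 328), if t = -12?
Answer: 2*sqrt(43) ≈ 13.115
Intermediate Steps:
sqrt(t*13 + 328) = sqrt(-12*13 + 328) = sqrt(-156 + 328) = sqrt(172) = 2*sqrt(43)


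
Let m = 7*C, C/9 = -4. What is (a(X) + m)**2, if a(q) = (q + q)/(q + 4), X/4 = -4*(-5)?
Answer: 27583504/441 ≈ 62548.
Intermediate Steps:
C = -36 (C = 9*(-4) = -36)
X = 80 (X = 4*(-4*(-5)) = 4*20 = 80)
m = -252 (m = 7*(-36) = -252)
a(q) = 2*q/(4 + q) (a(q) = (2*q)/(4 + q) = 2*q/(4 + q))
(a(X) + m)**2 = (2*80/(4 + 80) - 252)**2 = (2*80/84 - 252)**2 = (2*80*(1/84) - 252)**2 = (40/21 - 252)**2 = (-5252/21)**2 = 27583504/441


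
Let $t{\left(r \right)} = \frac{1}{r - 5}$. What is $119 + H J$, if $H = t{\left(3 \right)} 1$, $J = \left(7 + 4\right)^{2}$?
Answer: $\frac{117}{2} \approx 58.5$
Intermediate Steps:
$t{\left(r \right)} = \frac{1}{-5 + r}$
$J = 121$ ($J = 11^{2} = 121$)
$H = - \frac{1}{2}$ ($H = \frac{1}{-5 + 3} \cdot 1 = \frac{1}{-2} \cdot 1 = \left(- \frac{1}{2}\right) 1 = - \frac{1}{2} \approx -0.5$)
$119 + H J = 119 - \frac{121}{2} = \frac{117}{2}$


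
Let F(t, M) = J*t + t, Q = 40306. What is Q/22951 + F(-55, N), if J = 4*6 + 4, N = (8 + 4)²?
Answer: -36566539/22951 ≈ -1593.2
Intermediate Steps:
N = 144 (N = 12² = 144)
J = 28 (J = 24 + 4 = 28)
F(t, M) = 29*t (F(t, M) = 28*t + t = 29*t)
Q/22951 + F(-55, N) = 40306/22951 + 29*(-55) = 40306*(1/22951) - 1595 = 40306/22951 - 1595 = -36566539/22951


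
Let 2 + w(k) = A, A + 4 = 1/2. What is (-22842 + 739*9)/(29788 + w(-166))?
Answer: -10794/19855 ≈ -0.54364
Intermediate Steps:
A = -7/2 (A = -4 + 1/2 = -7/2 ≈ -3.5000)
w(k) = -11/2 (w(k) = -2 - 7/2 = -11/2)
(-22842 + 739*9)/(29788 + w(-166)) = (-22842 + 739*9)/(29788 - 11/2) = (-22842 + 6651)/(59565/2) = -16191*2/59565 = -10794/19855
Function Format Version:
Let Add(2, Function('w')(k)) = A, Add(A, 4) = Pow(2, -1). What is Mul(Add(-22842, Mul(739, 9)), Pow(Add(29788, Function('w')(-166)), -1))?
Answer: Rational(-10794, 19855) ≈ -0.54364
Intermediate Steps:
A = Rational(-7, 2) (A = Add(-4, Pow(2, -1)) = Add(-4, Rational(1, 2)) = Rational(-7, 2) ≈ -3.5000)
Function('w')(k) = Rational(-11, 2) (Function('w')(k) = Add(-2, Rational(-7, 2)) = Rational(-11, 2))
Mul(Add(-22842, Mul(739, 9)), Pow(Add(29788, Function('w')(-166)), -1)) = Mul(Add(-22842, Mul(739, 9)), Pow(Add(29788, Rational(-11, 2)), -1)) = Mul(Add(-22842, 6651), Pow(Rational(59565, 2), -1)) = Mul(-16191, Rational(2, 59565)) = Rational(-10794, 19855)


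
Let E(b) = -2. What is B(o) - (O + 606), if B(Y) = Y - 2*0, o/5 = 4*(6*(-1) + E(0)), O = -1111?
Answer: 345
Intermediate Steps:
o = -160 (o = 5*(4*(6*(-1) - 2)) = 5*(4*(-6 - 2)) = 5*(4*(-8)) = 5*(-32) = -160)
B(Y) = Y (B(Y) = Y + 0 = Y)
B(o) - (O + 606) = -160 - (-1111 + 606) = -160 - 1*(-505) = -160 + 505 = 345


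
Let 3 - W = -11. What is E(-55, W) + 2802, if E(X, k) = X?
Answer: 2747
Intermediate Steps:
W = 14 (W = 3 - 1*(-11) = 3 + 11 = 14)
E(-55, W) + 2802 = -55 + 2802 = 2747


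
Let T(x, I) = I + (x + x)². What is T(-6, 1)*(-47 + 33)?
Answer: -2030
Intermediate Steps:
T(x, I) = I + 4*x² (T(x, I) = I + (2*x)² = I + 4*x²)
T(-6, 1)*(-47 + 33) = (1 + 4*(-6)²)*(-47 + 33) = (1 + 4*36)*(-14) = (1 + 144)*(-14) = 145*(-14) = -2030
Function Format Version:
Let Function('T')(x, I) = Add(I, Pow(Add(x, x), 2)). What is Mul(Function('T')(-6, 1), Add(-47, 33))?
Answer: -2030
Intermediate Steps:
Function('T')(x, I) = Add(I, Mul(4, Pow(x, 2))) (Function('T')(x, I) = Add(I, Pow(Mul(2, x), 2)) = Add(I, Mul(4, Pow(x, 2))))
Mul(Function('T')(-6, 1), Add(-47, 33)) = Mul(Add(1, Mul(4, Pow(-6, 2))), Add(-47, 33)) = Mul(Add(1, Mul(4, 36)), -14) = Mul(Add(1, 144), -14) = Mul(145, -14) = -2030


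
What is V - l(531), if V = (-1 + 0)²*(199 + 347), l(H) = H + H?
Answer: -516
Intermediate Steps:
l(H) = 2*H
V = 546 (V = (-1)²*546 = 1*546 = 546)
V - l(531) = 546 - 2*531 = 546 - 1*1062 = 546 - 1062 = -516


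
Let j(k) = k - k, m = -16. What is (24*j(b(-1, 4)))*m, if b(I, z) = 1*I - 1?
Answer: 0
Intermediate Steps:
b(I, z) = -1 + I (b(I, z) = I - 1 = -1 + I)
j(k) = 0
(24*j(b(-1, 4)))*m = (24*0)*(-16) = 0*(-16) = 0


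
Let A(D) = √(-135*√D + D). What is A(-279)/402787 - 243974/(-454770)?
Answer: 121987/227385 + 3*√(-31 - 45*I*√31)/402787 ≈ 0.53656 - 8.867e-5*I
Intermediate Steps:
A(D) = √(D - 135*√D)
A(-279)/402787 - 243974/(-454770) = √(-279 - 405*I*√31)/402787 - 243974/(-454770) = √(-279 - 405*I*√31)*(1/402787) - 243974*(-1/454770) = √(-279 - 405*I*√31)*(1/402787) + 121987/227385 = √(-279 - 405*I*√31)/402787 + 121987/227385 = 121987/227385 + √(-279 - 405*I*√31)/402787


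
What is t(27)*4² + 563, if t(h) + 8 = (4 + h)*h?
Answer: 13827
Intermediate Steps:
t(h) = -8 + h*(4 + h) (t(h) = -8 + (4 + h)*h = -8 + h*(4 + h))
t(27)*4² + 563 = (-8 + 27² + 4*27)*4² + 563 = (-8 + 729 + 108)*16 + 563 = 829*16 + 563 = 13264 + 563 = 13827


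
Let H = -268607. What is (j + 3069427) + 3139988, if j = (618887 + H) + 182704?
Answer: 6742399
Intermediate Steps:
j = 532984 (j = (618887 - 268607) + 182704 = 350280 + 182704 = 532984)
(j + 3069427) + 3139988 = (532984 + 3069427) + 3139988 = 3602411 + 3139988 = 6742399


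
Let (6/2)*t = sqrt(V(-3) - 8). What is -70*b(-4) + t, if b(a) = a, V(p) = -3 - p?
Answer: 280 + 2*I*sqrt(2)/3 ≈ 280.0 + 0.94281*I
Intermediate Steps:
t = 2*I*sqrt(2)/3 (t = sqrt((-3 - 1*(-3)) - 8)/3 = sqrt((-3 + 3) - 8)/3 = sqrt(0 - 8)/3 = sqrt(-8)/3 = (2*I*sqrt(2))/3 = 2*I*sqrt(2)/3 ≈ 0.94281*I)
-70*b(-4) + t = -70*(-4) + 2*I*sqrt(2)/3 = 280 + 2*I*sqrt(2)/3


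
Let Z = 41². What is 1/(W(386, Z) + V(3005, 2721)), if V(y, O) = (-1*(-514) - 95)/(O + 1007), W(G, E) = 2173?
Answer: 3728/8101363 ≈ 0.00046017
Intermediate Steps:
Z = 1681
V(y, O) = 419/(1007 + O) (V(y, O) = (514 - 95)/(1007 + O) = 419/(1007 + O))
1/(W(386, Z) + V(3005, 2721)) = 1/(2173 + 419/(1007 + 2721)) = 1/(2173 + 419/3728) = 1/(8101363/3728) = 3728/8101363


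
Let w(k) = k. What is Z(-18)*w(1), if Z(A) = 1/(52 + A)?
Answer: 1/34 ≈ 0.029412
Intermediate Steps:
Z(-18)*w(1) = 1/(52 - 18) = 1/34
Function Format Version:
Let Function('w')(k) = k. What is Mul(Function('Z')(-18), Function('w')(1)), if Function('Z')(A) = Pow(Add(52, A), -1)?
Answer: Rational(1, 34) ≈ 0.029412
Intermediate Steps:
Mul(Function('Z')(-18), Function('w')(1)) = Mul(Pow(Add(52, -18), -1), 1) = Mul(Pow(34, -1), 1) = Mul(Rational(1, 34), 1) = Rational(1, 34)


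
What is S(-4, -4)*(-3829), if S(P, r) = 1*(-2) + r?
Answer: 22974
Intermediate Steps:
S(P, r) = -2 + r
S(-4, -4)*(-3829) = (-2 - 4)*(-3829) = -6*(-3829) = 22974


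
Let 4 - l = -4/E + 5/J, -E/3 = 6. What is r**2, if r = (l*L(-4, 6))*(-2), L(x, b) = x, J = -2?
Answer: 204304/81 ≈ 2522.3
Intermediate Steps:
E = -18 (E = -3*6 = -18)
l = 113/18 (l = 4 - (-4/(-18) + 5/(-2)) = 4 - (-4*(-1/18) + 5*(-1/2)) = 4 - (2/9 - 5/2) = 4 - 1*(-41/18) = 4 + 41/18 = 113/18 ≈ 6.2778)
r = 452/9 (r = ((113/18)*(-4))*(-2) = -226/9*(-2) = 452/9 ≈ 50.222)
r**2 = (452/9)**2 = 204304/81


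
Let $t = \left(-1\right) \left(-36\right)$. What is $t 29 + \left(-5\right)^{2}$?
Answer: $1069$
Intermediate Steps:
$t = 36$
$t 29 + \left(-5\right)^{2} = 36 \cdot 29 + \left(-5\right)^{2} = 1044 + 25 = 1069$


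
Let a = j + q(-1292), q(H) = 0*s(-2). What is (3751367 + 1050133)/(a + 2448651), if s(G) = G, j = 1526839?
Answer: 480150/397549 ≈ 1.2078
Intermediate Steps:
q(H) = 0 (q(H) = 0*(-2) = 0)
a = 1526839 (a = 1526839 + 0 = 1526839)
(3751367 + 1050133)/(a + 2448651) = (3751367 + 1050133)/(1526839 + 2448651) = 4801500/3975490 = 4801500*(1/3975490) = 480150/397549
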